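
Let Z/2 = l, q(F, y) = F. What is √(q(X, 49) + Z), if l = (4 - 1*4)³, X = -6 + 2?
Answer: 2*I ≈ 2.0*I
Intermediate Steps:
X = -4
l = 0 (l = (4 - 4)³ = 0³ = 0)
Z = 0 (Z = 2*0 = 0)
√(q(X, 49) + Z) = √(-4 + 0) = √(-4) = 2*I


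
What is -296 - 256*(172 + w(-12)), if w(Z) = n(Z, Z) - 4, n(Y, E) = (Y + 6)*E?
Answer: -61736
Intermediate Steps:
n(Y, E) = E*(6 + Y) (n(Y, E) = (6 + Y)*E = E*(6 + Y))
w(Z) = -4 + Z*(6 + Z) (w(Z) = Z*(6 + Z) - 4 = -4 + Z*(6 + Z))
-296 - 256*(172 + w(-12)) = -296 - 256*(172 + (-4 - 12*(6 - 12))) = -296 - 256*(172 + (-4 - 12*(-6))) = -296 - 256*(172 + (-4 + 72)) = -296 - 256*(172 + 68) = -296 - 256*240 = -296 - 61440 = -61736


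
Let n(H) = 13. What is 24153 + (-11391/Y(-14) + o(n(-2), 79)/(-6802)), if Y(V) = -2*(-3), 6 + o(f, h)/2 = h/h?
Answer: 151375119/6802 ≈ 22255.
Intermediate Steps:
o(f, h) = -10 (o(f, h) = -12 + 2*(h/h) = -12 + 2*1 = -12 + 2 = -10)
Y(V) = 6
24153 + (-11391/Y(-14) + o(n(-2), 79)/(-6802)) = 24153 + (-11391/6 - 10/(-6802)) = 24153 + (-11391*1/6 - 10*(-1/6802)) = 24153 + (-3797/2 + 5/3401) = 24153 - 12913587/6802 = 151375119/6802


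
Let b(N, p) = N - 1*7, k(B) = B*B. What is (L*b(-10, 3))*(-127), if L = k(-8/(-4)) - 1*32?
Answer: -60452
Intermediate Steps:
k(B) = B²
b(N, p) = -7 + N (b(N, p) = N - 7 = -7 + N)
L = -28 (L = (-8/(-4))² - 1*32 = (-8*(-¼))² - 32 = 2² - 32 = 4 - 32 = -28)
(L*b(-10, 3))*(-127) = -28*(-7 - 10)*(-127) = -28*(-17)*(-127) = 476*(-127) = -60452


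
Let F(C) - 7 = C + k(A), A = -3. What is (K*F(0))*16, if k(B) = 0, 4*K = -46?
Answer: -1288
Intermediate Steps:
K = -23/2 (K = (¼)*(-46) = -23/2 ≈ -11.500)
F(C) = 7 + C (F(C) = 7 + (C + 0) = 7 + C)
(K*F(0))*16 = -23*(7 + 0)/2*16 = -23/2*7*16 = -161/2*16 = -1288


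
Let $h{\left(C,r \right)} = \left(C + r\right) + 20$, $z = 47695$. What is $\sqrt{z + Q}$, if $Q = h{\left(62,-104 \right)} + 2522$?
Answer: $\sqrt{50195} \approx 224.04$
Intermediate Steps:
$h{\left(C,r \right)} = 20 + C + r$
$Q = 2500$ ($Q = \left(20 + 62 - 104\right) + 2522 = -22 + 2522 = 2500$)
$\sqrt{z + Q} = \sqrt{47695 + 2500} = \sqrt{50195}$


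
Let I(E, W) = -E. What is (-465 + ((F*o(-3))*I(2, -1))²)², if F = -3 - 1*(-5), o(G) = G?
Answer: 103041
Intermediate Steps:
F = 2 (F = -3 + 5 = 2)
(-465 + ((F*o(-3))*I(2, -1))²)² = (-465 + ((2*(-3))*(-1*2))²)² = (-465 + (-6*(-2))²)² = (-465 + 12²)² = (-465 + 144)² = (-321)² = 103041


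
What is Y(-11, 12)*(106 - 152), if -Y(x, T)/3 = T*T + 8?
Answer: 20976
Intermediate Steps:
Y(x, T) = -24 - 3*T² (Y(x, T) = -3*(T*T + 8) = -3*(T² + 8) = -3*(8 + T²) = -24 - 3*T²)
Y(-11, 12)*(106 - 152) = (-24 - 3*12²)*(106 - 152) = (-24 - 3*144)*(-46) = (-24 - 432)*(-46) = -456*(-46) = 20976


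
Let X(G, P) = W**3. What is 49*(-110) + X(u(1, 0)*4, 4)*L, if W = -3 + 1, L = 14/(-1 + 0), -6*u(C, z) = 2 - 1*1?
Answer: -5278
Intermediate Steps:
u(C, z) = -1/6 (u(C, z) = -(2 - 1*1)/6 = -(2 - 1)/6 = -1/6*1 = -1/6)
L = -14 (L = 14/(-1) = 14*(-1) = -14)
W = -2
X(G, P) = -8 (X(G, P) = (-2)**3 = -8)
49*(-110) + X(u(1, 0)*4, 4)*L = 49*(-110) - 8*(-14) = -5390 + 112 = -5278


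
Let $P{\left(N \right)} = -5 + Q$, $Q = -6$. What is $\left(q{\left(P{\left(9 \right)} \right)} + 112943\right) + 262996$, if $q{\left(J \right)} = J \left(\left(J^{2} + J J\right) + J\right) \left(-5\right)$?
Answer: $388644$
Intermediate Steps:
$P{\left(N \right)} = -11$ ($P{\left(N \right)} = -5 - 6 = -11$)
$q{\left(J \right)} = - 5 J \left(J + 2 J^{2}\right)$ ($q{\left(J \right)} = J \left(\left(J^{2} + J^{2}\right) + J\right) \left(-5\right) = J \left(2 J^{2} + J\right) \left(-5\right) = J \left(J + 2 J^{2}\right) \left(-5\right) = - 5 J \left(J + 2 J^{2}\right)$)
$\left(q{\left(P{\left(9 \right)} \right)} + 112943\right) + 262996 = \left(\left(-11\right)^{2} \left(-5 - -110\right) + 112943\right) + 262996 = \left(121 \left(-5 + 110\right) + 112943\right) + 262996 = \left(121 \cdot 105 + 112943\right) + 262996 = \left(12705 + 112943\right) + 262996 = 125648 + 262996 = 388644$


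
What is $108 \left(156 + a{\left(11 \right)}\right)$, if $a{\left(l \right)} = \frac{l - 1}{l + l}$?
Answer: $\frac{185868}{11} \approx 16897.0$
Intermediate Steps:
$a{\left(l \right)} = \frac{-1 + l}{2 l}$
$108 \left(156 + a{\left(11 \right)}\right) = 108 \left(156 + \frac{-1 + 11}{2 \cdot 11}\right) = 108 \left(156 + \frac{1}{2} \cdot \frac{1}{11} \cdot 10\right) = 108 \left(156 + \frac{5}{11}\right) = 108 \cdot \frac{1721}{11} = \frac{185868}{11}$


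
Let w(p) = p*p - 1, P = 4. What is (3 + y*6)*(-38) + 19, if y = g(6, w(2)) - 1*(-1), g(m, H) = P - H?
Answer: -551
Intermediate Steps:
w(p) = -1 + p² (w(p) = p² - 1 = -1 + p²)
g(m, H) = 4 - H
y = 2 (y = (4 - (-1 + 2²)) - 1*(-1) = (4 - (-1 + 4)) + 1 = (4 - 1*3) + 1 = (4 - 3) + 1 = 1 + 1 = 2)
(3 + y*6)*(-38) + 19 = (3 + 2*6)*(-38) + 19 = (3 + 12)*(-38) + 19 = 15*(-38) + 19 = -570 + 19 = -551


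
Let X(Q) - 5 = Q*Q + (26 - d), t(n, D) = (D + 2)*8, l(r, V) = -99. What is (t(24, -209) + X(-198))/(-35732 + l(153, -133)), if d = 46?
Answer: -37533/35831 ≈ -1.0475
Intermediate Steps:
t(n, D) = 16 + 8*D (t(n, D) = (2 + D)*8 = 16 + 8*D)
X(Q) = -15 + Q² (X(Q) = 5 + (Q*Q + (26 - 1*46)) = 5 + (Q² + (26 - 46)) = 5 + (Q² - 20) = 5 + (-20 + Q²) = -15 + Q²)
(t(24, -209) + X(-198))/(-35732 + l(153, -133)) = ((16 + 8*(-209)) + (-15 + (-198)²))/(-35732 - 99) = ((16 - 1672) + (-15 + 39204))/(-35831) = (-1656 + 39189)*(-1/35831) = 37533*(-1/35831) = -37533/35831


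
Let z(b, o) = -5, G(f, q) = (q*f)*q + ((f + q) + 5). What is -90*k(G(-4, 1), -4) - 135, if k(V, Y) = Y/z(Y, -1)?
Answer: -207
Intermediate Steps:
G(f, q) = 5 + f + q + f*q**2 (G(f, q) = (f*q)*q + (5 + f + q) = f*q**2 + (5 + f + q) = 5 + f + q + f*q**2)
k(V, Y) = -Y/5 (k(V, Y) = Y/(-5) = Y*(-1/5) = -Y/5)
-90*k(G(-4, 1), -4) - 135 = -(-18)*(-4) - 135 = -90*4/5 - 135 = -72 - 135 = -207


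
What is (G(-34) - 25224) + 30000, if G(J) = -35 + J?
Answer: 4707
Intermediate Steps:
(G(-34) - 25224) + 30000 = ((-35 - 34) - 25224) + 30000 = (-69 - 25224) + 30000 = -25293 + 30000 = 4707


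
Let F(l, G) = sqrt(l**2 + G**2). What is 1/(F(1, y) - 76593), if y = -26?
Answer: -76593/5866486972 - sqrt(677)/5866486972 ≈ -1.3060e-5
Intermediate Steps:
F(l, G) = sqrt(G**2 + l**2)
1/(F(1, y) - 76593) = 1/(sqrt((-26)**2 + 1**2) - 76593) = 1/(sqrt(676 + 1) - 76593) = 1/(sqrt(677) - 76593) = 1/(-76593 + sqrt(677))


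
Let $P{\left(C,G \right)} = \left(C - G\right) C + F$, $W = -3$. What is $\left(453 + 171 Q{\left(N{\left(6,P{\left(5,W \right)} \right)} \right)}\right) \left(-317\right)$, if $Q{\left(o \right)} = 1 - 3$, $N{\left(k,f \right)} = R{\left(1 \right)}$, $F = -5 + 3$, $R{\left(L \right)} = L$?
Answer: $-35187$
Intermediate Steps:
$F = -2$
$P{\left(C,G \right)} = -2 + C \left(C - G\right)$ ($P{\left(C,G \right)} = \left(C - G\right) C - 2 = C \left(C - G\right) - 2 = -2 + C \left(C - G\right)$)
$N{\left(k,f \right)} = 1$
$Q{\left(o \right)} = -2$
$\left(453 + 171 Q{\left(N{\left(6,P{\left(5,W \right)} \right)} \right)}\right) \left(-317\right) = \left(453 + 171 \left(-2\right)\right) \left(-317\right) = \left(453 - 342\right) \left(-317\right) = 111 \left(-317\right) = -35187$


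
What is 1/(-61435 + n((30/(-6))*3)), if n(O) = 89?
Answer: -1/61346 ≈ -1.6301e-5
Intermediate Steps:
1/(-61435 + n((30/(-6))*3)) = 1/(-61435 + 89) = 1/(-61346) = -1/61346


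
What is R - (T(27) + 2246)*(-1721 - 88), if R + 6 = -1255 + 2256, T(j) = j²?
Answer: 5382770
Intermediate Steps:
R = 995 (R = -6 + (-1255 + 2256) = -6 + 1001 = 995)
R - (T(27) + 2246)*(-1721 - 88) = 995 - (27² + 2246)*(-1721 - 88) = 995 - (729 + 2246)*(-1809) = 995 - 2975*(-1809) = 995 - 1*(-5381775) = 995 + 5381775 = 5382770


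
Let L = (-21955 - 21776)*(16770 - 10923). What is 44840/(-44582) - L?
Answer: 5699700722267/22291 ≈ 2.5570e+8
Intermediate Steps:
L = -255695157 (L = -43731*5847 = -255695157)
44840/(-44582) - L = 44840/(-44582) - 1*(-255695157) = 44840*(-1/44582) + 255695157 = -22420/22291 + 255695157 = 5699700722267/22291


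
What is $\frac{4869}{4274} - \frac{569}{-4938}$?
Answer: $\frac{6618757}{5276253} \approx 1.2544$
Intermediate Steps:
$\frac{4869}{4274} - \frac{569}{-4938} = 4869 \cdot \frac{1}{4274} - - \frac{569}{4938} = \frac{4869}{4274} + \frac{569}{4938} = \frac{6618757}{5276253}$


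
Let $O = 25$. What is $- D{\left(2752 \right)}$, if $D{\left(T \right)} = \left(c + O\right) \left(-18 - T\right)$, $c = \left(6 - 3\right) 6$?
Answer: $119110$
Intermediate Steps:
$c = 18$ ($c = 3 \cdot 6 = 18$)
$D{\left(T \right)} = -774 - 43 T$ ($D{\left(T \right)} = \left(18 + 25\right) \left(-18 - T\right) = 43 \left(-18 - T\right) = -774 - 43 T$)
$- D{\left(2752 \right)} = - (-774 - 118336) = \left(-1\right) \left(-119110\right) = 119110$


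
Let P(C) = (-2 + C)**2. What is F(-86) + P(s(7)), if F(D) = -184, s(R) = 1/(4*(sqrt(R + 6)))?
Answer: -184 + (104 - sqrt(13))**2/2704 ≈ -180.27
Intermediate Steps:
s(R) = 1/(4*sqrt(6 + R)) (s(R) = 1/(4*(sqrt(6 + R))) = 1/(4*sqrt(6 + R)))
F(-86) + P(s(7)) = -184 + (-2 + 1/(4*sqrt(6 + 7)))**2 = -184 + (-2 + 1/(4*sqrt(13)))**2 = -184 + (-2 + (sqrt(13)/13)/4)**2 = -184 + (-2 + sqrt(13)/52)**2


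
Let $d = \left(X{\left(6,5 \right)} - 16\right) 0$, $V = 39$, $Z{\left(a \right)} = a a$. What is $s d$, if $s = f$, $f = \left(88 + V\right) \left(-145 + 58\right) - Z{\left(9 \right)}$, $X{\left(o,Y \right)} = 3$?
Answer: $0$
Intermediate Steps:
$Z{\left(a \right)} = a^{2}$
$d = 0$ ($d = \left(3 - 16\right) 0 = \left(-13\right) 0 = 0$)
$f = -11130$ ($f = \left(88 + 39\right) \left(-145 + 58\right) - 9^{2} = 127 \left(-87\right) - 81 = -11049 - 81 = -11130$)
$s = -11130$
$s d = \left(-11130\right) 0 = 0$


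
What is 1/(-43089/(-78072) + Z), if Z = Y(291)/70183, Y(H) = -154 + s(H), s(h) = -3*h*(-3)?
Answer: 1826442392/1072187589 ≈ 1.7035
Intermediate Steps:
s(h) = 9*h
Y(H) = -154 + 9*H
Z = 2465/70183 (Z = (-154 + 9*291)/70183 = (-154 + 2619)*(1/70183) = 2465*(1/70183) = 2465/70183 ≈ 0.035122)
1/(-43089/(-78072) + Z) = 1/(-43089/(-78072) + 2465/70183) = 1/(-43089*(-1/78072) + 2465/70183) = 1/(14363/26024 + 2465/70183) = 1/(1072187589/1826442392) = 1826442392/1072187589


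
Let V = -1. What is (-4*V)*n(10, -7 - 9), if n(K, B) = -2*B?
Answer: 128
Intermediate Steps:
(-4*V)*n(10, -7 - 9) = (-4*(-1))*(-2*(-7 - 9)) = 4*(-2*(-16)) = 4*32 = 128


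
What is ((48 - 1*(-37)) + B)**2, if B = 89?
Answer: 30276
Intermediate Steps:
((48 - 1*(-37)) + B)**2 = ((48 - 1*(-37)) + 89)**2 = ((48 + 37) + 89)**2 = (85 + 89)**2 = 174**2 = 30276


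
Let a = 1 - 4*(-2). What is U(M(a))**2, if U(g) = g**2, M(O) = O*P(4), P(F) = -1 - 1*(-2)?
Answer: 6561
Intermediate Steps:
P(F) = 1 (P(F) = -1 + 2 = 1)
a = 9 (a = 1 + 8 = 9)
M(O) = O (M(O) = O*1 = O)
U(M(a))**2 = (9**2)**2 = 81**2 = 6561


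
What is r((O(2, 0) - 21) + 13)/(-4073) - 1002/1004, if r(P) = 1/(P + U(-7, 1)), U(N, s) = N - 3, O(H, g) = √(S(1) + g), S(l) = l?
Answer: -34689239/34758982 ≈ -0.99799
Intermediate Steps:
O(H, g) = √(1 + g)
U(N, s) = -3 + N
r(P) = 1/(-10 + P) (r(P) = 1/(P + (-3 - 7)) = 1/(P - 10) = 1/(-10 + P))
r((O(2, 0) - 21) + 13)/(-4073) - 1002/1004 = 1/(-10 + ((√(1 + 0) - 21) + 13)*(-4073)) - 1002/1004 = -1/4073/(-10 + ((√1 - 21) + 13)) - 1002*1/1004 = -1/4073/(-10 + ((1 - 21) + 13)) - 501/502 = -1/4073/(-10 + (-20 + 13)) - 501/502 = -1/4073/(-10 - 7) - 501/502 = -1/4073/(-17) - 501/502 = -1/17*(-1/4073) - 501/502 = 1/69241 - 501/502 = -34689239/34758982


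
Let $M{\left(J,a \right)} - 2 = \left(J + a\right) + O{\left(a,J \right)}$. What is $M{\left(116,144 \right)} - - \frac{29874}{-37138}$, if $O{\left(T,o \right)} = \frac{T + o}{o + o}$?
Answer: $\frac{282515163}{1077002} \approx 262.32$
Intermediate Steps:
$O{\left(T,o \right)} = \frac{T + o}{2 o}$
$M{\left(J,a \right)} = 2 + J + a + \frac{J + a}{2 J}$ ($M{\left(J,a \right)} = 2 + \left(\left(J + a\right) + \frac{a + J}{2 J}\right) = 2 + \left(\left(J + a\right) + \frac{J + a}{2 J}\right) = 2 + \left(J + a + \frac{J + a}{2 J}\right) = 2 + J + a + \frac{J + a}{2 J}$)
$M{\left(116,144 \right)} - - \frac{29874}{-37138} = \left(\frac{5}{2} + 116 + 144 + \frac{1}{2} \cdot 144 \cdot \frac{1}{116}\right) - - \frac{29874}{-37138} = \left(\frac{5}{2} + 116 + 144 + \frac{1}{2} \cdot 144 \cdot \frac{1}{116}\right) - \left(-29874\right) \left(- \frac{1}{37138}\right) = \left(\frac{5}{2} + 116 + 144 + \frac{18}{29}\right) - \frac{14937}{18569} = \frac{15261}{58} - \frac{14937}{18569} = \frac{282515163}{1077002}$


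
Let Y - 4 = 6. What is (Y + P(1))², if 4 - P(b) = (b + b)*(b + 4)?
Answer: 16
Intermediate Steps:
Y = 10 (Y = 4 + 6 = 10)
P(b) = 4 - 2*b*(4 + b) (P(b) = 4 - (b + b)*(b + 4) = 4 - 2*b*(4 + b))
(Y + P(1))² = (10 + (4 - 8*1 - 2*1²))² = (10 + (4 - 8 - 2*1))² = (10 + (4 - 8 - 2))² = (10 - 6)² = 4² = 16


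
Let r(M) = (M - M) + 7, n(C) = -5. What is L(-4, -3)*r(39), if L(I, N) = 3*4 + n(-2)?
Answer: 49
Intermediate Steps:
L(I, N) = 7 (L(I, N) = 3*4 - 5 = 12 - 5 = 7)
r(M) = 7 (r(M) = 0 + 7 = 7)
L(-4, -3)*r(39) = 7*7 = 49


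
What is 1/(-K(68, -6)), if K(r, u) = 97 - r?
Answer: -1/29 ≈ -0.034483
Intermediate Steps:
1/(-K(68, -6)) = 1/(-(97 - 1*68)) = 1/(-(97 - 68)) = 1/(-1*29) = 1/(-29) = -1/29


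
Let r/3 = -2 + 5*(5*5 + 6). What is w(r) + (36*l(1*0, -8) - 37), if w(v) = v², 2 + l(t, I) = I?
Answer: 210284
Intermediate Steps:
l(t, I) = -2 + I
r = 459 (r = 3*(-2 + 5*(5*5 + 6)) = 3*(-2 + 5*(25 + 6)) = 3*(-2 + 5*31) = 3*(-2 + 155) = 3*153 = 459)
w(r) + (36*l(1*0, -8) - 37) = 459² + (36*(-2 - 8) - 37) = 210681 + (36*(-10) - 37) = 210681 + (-360 - 37) = 210681 - 397 = 210284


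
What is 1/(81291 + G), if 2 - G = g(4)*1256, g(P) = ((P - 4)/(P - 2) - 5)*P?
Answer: 1/106413 ≈ 9.3974e-6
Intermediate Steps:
g(P) = P*(-5 + (-4 + P)/(-2 + P)) (g(P) = ((-4 + P)/(-2 + P) - 5)*P = (-5 + (-4 + P)/(-2 + P))*P = P*(-5 + (-4 + P)/(-2 + P)))
G = 25122 (G = 2 - 2*4*(3 - 2*4)/(-2 + 4)*1256 = 2 - 2*4*(3 - 8)/2*1256 = 2 - 2*4*(1/2)*(-5)*1256 = 2 - (-20)*1256 = 2 - 1*(-25120) = 2 + 25120 = 25122)
1/(81291 + G) = 1/(81291 + 25122) = 1/106413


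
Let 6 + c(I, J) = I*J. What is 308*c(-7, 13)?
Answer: -29876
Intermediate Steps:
c(I, J) = -6 + I*J
308*c(-7, 13) = 308*(-6 - 7*13) = 308*(-6 - 91) = 308*(-97) = -29876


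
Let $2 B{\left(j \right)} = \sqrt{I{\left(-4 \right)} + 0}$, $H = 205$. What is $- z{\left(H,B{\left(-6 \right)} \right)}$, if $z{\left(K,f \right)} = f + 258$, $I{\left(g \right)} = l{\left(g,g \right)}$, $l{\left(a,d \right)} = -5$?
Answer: $-258 - \frac{i \sqrt{5}}{2} \approx -258.0 - 1.118 i$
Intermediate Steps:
$I{\left(g \right)} = -5$
$B{\left(j \right)} = \frac{i \sqrt{5}}{2}$ ($B{\left(j \right)} = \frac{\sqrt{-5 + 0}}{2} = \frac{\sqrt{-5}}{2} = \frac{i \sqrt{5}}{2}$)
$z{\left(K,f \right)} = 258 + f$
$- z{\left(H,B{\left(-6 \right)} \right)} = - (258 + \frac{i \sqrt{5}}{2}) = -258 - \frac{i \sqrt{5}}{2}$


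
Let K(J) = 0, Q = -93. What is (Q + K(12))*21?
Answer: -1953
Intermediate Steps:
(Q + K(12))*21 = (-93 + 0)*21 = -93*21 = -1953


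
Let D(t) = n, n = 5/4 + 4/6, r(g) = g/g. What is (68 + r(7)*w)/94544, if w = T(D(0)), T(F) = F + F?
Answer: 431/567264 ≈ 0.00075979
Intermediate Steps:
r(g) = 1
n = 23/12 (n = 5*(¼) + 4*(⅙) = 5/4 + ⅔ = 23/12 ≈ 1.9167)
D(t) = 23/12
T(F) = 2*F
w = 23/6 (w = 2*(23/12) = 23/6 ≈ 3.8333)
(68 + r(7)*w)/94544 = (68 + 1*(23/6))/94544 = (68 + 23/6)*(1/94544) = (431/6)*(1/94544) = 431/567264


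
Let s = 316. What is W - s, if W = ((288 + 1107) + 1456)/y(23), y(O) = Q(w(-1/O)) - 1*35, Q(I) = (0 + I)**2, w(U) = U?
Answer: -7358603/18514 ≈ -397.46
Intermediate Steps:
Q(I) = I**2
y(O) = -35 + O**(-2) (y(O) = (-1/O)**2 - 1*35 = O**(-2) - 35 = -35 + O**(-2))
W = -1508179/18514 (W = ((288 + 1107) + 1456)/(-35 + 23**(-2)) = (1395 + 1456)/(-35 + 1/529) = 2851/(-18514/529) = 2851*(-529/18514) = -1508179/18514 ≈ -81.462)
W - s = -1508179/18514 - 1*316 = -1508179/18514 - 316 = -7358603/18514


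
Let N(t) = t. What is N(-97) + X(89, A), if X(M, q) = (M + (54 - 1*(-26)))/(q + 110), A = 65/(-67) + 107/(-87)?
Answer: -59966401/628366 ≈ -95.432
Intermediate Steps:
A = -12824/5829 (A = 65*(-1/67) + 107*(-1/87) = -65/67 - 107/87 = -12824/5829 ≈ -2.2000)
X(M, q) = (80 + M)/(110 + q) (X(M, q) = (M + (54 + 26))/(110 + q) = (M + 80)/(110 + q) = (80 + M)/(110 + q))
N(-97) + X(89, A) = -97 + (80 + 89)/(110 - 12824/5829) = -97 + 169/(628366/5829) = -97 + (5829/628366)*169 = -97 + 985101/628366 = -59966401/628366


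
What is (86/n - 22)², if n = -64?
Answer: 558009/1024 ≈ 544.93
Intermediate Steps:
(86/n - 22)² = (86/(-64) - 22)² = (86*(-1/64) - 22)² = (-43/32 - 22)² = (-747/32)² = 558009/1024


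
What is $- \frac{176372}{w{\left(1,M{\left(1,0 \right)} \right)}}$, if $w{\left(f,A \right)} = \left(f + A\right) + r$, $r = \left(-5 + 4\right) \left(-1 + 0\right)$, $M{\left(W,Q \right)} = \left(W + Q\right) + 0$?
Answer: $- \frac{176372}{3} \approx -58791.0$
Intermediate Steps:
$M{\left(W,Q \right)} = Q + W$ ($M{\left(W,Q \right)} = \left(Q + W\right) + 0 = Q + W$)
$r = 1$ ($r = \left(-1\right) \left(-1\right) = 1$)
$w{\left(f,A \right)} = 1 + A + f$ ($w{\left(f,A \right)} = \left(f + A\right) + 1 = \left(A + f\right) + 1 = 1 + A + f$)
$- \frac{176372}{w{\left(1,M{\left(1,0 \right)} \right)}} = - \frac{176372}{1 + \left(0 + 1\right) + 1} = - \frac{176372}{1 + 1 + 1} = - \frac{176372}{3}$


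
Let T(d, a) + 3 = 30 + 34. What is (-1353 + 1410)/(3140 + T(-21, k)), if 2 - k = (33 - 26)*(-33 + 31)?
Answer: 19/1067 ≈ 0.017807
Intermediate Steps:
k = 16 (k = 2 - (33 - 26)*(-33 + 31) = 2 - 7*(-2) = 2 - 1*(-14) = 2 + 14 = 16)
T(d, a) = 61 (T(d, a) = -3 + (30 + 34) = -3 + 64 = 61)
(-1353 + 1410)/(3140 + T(-21, k)) = (-1353 + 1410)/(3140 + 61) = 57/3201 = 57*(1/3201) = 19/1067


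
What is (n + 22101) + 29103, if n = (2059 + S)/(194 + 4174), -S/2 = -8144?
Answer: 31953917/624 ≈ 51208.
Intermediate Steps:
S = 16288 (S = -2*(-8144) = 16288)
n = 2621/624 (n = (2059 + 16288)/(194 + 4174) = 18347/4368 = 18347*(1/4368) = 2621/624 ≈ 4.2003)
(n + 22101) + 29103 = (2621/624 + 22101) + 29103 = 13793645/624 + 29103 = 31953917/624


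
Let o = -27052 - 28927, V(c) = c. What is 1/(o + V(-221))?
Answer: -1/56200 ≈ -1.7794e-5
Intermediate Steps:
o = -55979
1/(o + V(-221)) = 1/(-55979 - 221) = 1/(-56200) = -1/56200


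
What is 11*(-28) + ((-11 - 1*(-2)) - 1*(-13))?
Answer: -304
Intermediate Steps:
11*(-28) + ((-11 - 1*(-2)) - 1*(-13)) = -308 + ((-11 + 2) + 13) = -308 + (-9 + 13) = -308 + 4 = -304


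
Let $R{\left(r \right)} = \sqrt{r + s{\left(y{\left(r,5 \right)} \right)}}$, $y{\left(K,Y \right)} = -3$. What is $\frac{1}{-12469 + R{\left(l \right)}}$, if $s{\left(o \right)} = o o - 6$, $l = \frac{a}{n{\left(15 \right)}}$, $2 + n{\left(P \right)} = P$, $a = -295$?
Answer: $- \frac{162097}{2021187749} - \frac{16 i \sqrt{13}}{2021187749} \approx -8.0199 \cdot 10^{-5} - 2.8542 \cdot 10^{-8} i$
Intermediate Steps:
$n{\left(P \right)} = -2 + P$
$l = - \frac{295}{13}$ ($l = - \frac{295}{-2 + 15} = - \frac{295}{13} \approx -22.692$)
$s{\left(o \right)} = -6 + o^{2}$ ($s{\left(o \right)} = o^{2} - 6 = -6 + o^{2}$)
$R{\left(r \right)} = \sqrt{3 + r}$ ($R{\left(r \right)} = \sqrt{r - \left(6 - \left(-3\right)^{2}\right)} = \sqrt{r + \left(-6 + 9\right)} = \sqrt{r + 3} = \sqrt{3 + r}$)
$\frac{1}{-12469 + R{\left(l \right)}} = \frac{1}{-12469 + \sqrt{3 - \frac{295}{13}}} = \frac{1}{-12469 + \sqrt{- \frac{256}{13}}} = \frac{1}{-12469 + \frac{16 i \sqrt{13}}{13}}$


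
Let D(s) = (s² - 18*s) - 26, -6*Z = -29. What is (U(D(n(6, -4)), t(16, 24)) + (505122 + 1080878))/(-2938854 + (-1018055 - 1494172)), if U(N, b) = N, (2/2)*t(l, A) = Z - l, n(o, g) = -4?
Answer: -1586062/5451081 ≈ -0.29096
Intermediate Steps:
Z = 29/6 (Z = -⅙*(-29) = 29/6 ≈ 4.8333)
t(l, A) = 29/6 - l
D(s) = -26 + s² - 18*s
(U(D(n(6, -4)), t(16, 24)) + (505122 + 1080878))/(-2938854 + (-1018055 - 1494172)) = ((-26 + (-4)² - 18*(-4)) + (505122 + 1080878))/(-2938854 + (-1018055 - 1494172)) = ((-26 + 16 + 72) + 1586000)/(-2938854 - 2512227) = (62 + 1586000)/(-5451081) = 1586062*(-1/5451081) = -1586062/5451081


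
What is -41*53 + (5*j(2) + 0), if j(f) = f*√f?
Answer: -2173 + 10*√2 ≈ -2158.9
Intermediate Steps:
j(f) = f^(3/2)
-41*53 + (5*j(2) + 0) = -41*53 + (5*2^(3/2) + 0) = -2173 + (5*(2*√2) + 0) = -2173 + (10*√2 + 0) = -2173 + 10*√2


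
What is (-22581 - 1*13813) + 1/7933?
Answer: -288713601/7933 ≈ -36394.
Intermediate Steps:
(-22581 - 1*13813) + 1/7933 = (-22581 - 13813) + 1/7933 = -36394 + 1/7933 = -288713601/7933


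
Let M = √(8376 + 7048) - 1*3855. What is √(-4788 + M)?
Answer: √(-8643 + 8*√241) ≈ 92.297*I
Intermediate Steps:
M = -3855 + 8*√241 (M = √15424 - 3855 = 8*√241 - 3855 = -3855 + 8*√241 ≈ -3730.8)
√(-4788 + M) = √(-4788 + (-3855 + 8*√241)) = √(-8643 + 8*√241)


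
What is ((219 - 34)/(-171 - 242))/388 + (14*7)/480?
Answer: 1951889/9614640 ≈ 0.20301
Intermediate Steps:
((219 - 34)/(-171 - 242))/388 + (14*7)/480 = (185/(-413))*(1/388) + 98*(1/480) = (185*(-1/413))*(1/388) + 49/240 = -185/413*1/388 + 49/240 = -185/160244 + 49/240 = 1951889/9614640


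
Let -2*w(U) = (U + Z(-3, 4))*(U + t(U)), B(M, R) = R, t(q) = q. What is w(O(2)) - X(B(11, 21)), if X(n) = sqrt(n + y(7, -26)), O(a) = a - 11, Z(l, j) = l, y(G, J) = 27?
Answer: -108 - 4*sqrt(3) ≈ -114.93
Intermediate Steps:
O(a) = -11 + a
w(U) = -U*(-3 + U) (w(U) = -(U - 3)*(U + U)/2 = -(-3 + U)*2*U/2 = -U*(-3 + U))
X(n) = sqrt(27 + n) (X(n) = sqrt(n + 27) = sqrt(27 + n))
w(O(2)) - X(B(11, 21)) = (-11 + 2)*(3 - (-11 + 2)) - sqrt(27 + 21) = -9*(3 - 1*(-9)) - sqrt(48) = -9*(3 + 9) - 4*sqrt(3) = -9*12 - 4*sqrt(3) = -108 - 4*sqrt(3)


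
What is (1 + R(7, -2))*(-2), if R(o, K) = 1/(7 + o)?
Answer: -15/7 ≈ -2.1429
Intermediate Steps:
(1 + R(7, -2))*(-2) = (1 + 1/(7 + 7))*(-2) = (1 + 1/14)*(-2) = (15/14)*(-2) = -15/7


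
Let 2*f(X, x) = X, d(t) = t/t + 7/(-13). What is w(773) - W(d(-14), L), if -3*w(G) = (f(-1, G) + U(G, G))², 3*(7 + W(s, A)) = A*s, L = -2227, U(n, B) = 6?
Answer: 52967/156 ≈ 339.53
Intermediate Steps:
d(t) = 6/13 (d(t) = 1 + 7*(-1/13) = 1 - 7/13 = 6/13)
f(X, x) = X/2
W(s, A) = -7 + A*s/3 (W(s, A) = -7 + (A*s)/3 = -7 + A*s/3)
w(G) = -121/12 (w(G) = -((½)*(-1) + 6)²/3 = -(-½ + 6)²/3 = -(11/2)²/3 = -⅓*121/4 = -121/12)
w(773) - W(d(-14), L) = -121/12 - (-7 + (⅓)*(-2227)*(6/13)) = -121/12 - (-7 - 4454/13) = -121/12 - 1*(-4545/13) = -121/12 + 4545/13 = 52967/156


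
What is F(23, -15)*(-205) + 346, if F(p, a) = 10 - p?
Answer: 3011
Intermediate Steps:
F(23, -15)*(-205) + 346 = (10 - 1*23)*(-205) + 346 = (10 - 23)*(-205) + 346 = -13*(-205) + 346 = 2665 + 346 = 3011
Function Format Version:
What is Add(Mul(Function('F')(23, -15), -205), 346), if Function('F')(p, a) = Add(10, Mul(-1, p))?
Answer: 3011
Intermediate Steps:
Add(Mul(Function('F')(23, -15), -205), 346) = Add(Mul(Add(10, Mul(-1, 23)), -205), 346) = Add(Mul(Add(10, -23), -205), 346) = Add(Mul(-13, -205), 346) = Add(2665, 346) = 3011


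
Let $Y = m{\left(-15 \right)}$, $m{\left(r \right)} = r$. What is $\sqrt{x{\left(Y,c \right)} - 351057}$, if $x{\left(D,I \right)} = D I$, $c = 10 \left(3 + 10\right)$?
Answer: $3 i \sqrt{39223} \approx 594.14 i$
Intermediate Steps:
$Y = -15$
$c = 130$ ($c = 10 \cdot 13 = 130$)
$\sqrt{x{\left(Y,c \right)} - 351057} = \sqrt{\left(-15\right) 130 - 351057} = \sqrt{-1950 - 351057} = \sqrt{-353007} = 3 i \sqrt{39223}$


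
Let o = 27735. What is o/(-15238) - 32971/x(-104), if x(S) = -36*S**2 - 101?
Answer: -10299732497/5934850526 ≈ -1.7355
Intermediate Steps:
x(S) = -101 - 36*S**2
o/(-15238) - 32971/x(-104) = 27735/(-15238) - 32971/(-101 - 36*(-104)**2) = 27735*(-1/15238) - 32971/(-101 - 36*10816) = -27735/15238 - 32971/(-101 - 389376) = -27735/15238 - 32971/(-389477) = -27735/15238 - 32971*(-1/389477) = -27735/15238 + 32971/389477 = -10299732497/5934850526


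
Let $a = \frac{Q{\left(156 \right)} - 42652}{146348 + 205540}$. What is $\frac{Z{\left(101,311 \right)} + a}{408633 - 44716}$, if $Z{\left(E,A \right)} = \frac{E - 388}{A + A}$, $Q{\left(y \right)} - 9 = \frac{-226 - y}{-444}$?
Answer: $- \frac{14154194621}{8841382182486432} \approx -1.6009 \cdot 10^{-6}$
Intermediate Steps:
$Q{\left(y \right)} = \frac{2111}{222} + \frac{y}{444}$ ($Q{\left(y \right)} = 9 + \frac{-226 - y}{-444} = 9 + \left(-226 - y\right) \left(- \frac{1}{444}\right) = 9 + \left(\frac{113}{222} + \frac{y}{444}\right) = \frac{2111}{222} + \frac{y}{444}$)
$Z{\left(E,A \right)} = \frac{-388 + E}{2 A}$
$a = - \frac{9466555}{78119136}$ ($a = \frac{\left(\frac{2111}{222} + \frac{1}{444} \cdot 156\right) - 42652}{146348 + 205540} = \frac{\left(\frac{2111}{222} + \frac{13}{37}\right) - 42652}{351888} = \left(\frac{2189}{222} - 42652\right) \frac{1}{351888} = \left(- \frac{9466555}{222}\right) \frac{1}{351888} = - \frac{9466555}{78119136} \approx -0.12118$)
$\frac{Z{\left(101,311 \right)} + a}{408633 - 44716} = \frac{\frac{-388 + 101}{2 \cdot 311} - \frac{9466555}{78119136}}{408633 - 44716} = \frac{\frac{1}{2} \cdot \frac{1}{311} \left(-287\right) - \frac{9466555}{78119136}}{363917} = \left(- \frac{287}{622} - \frac{9466555}{78119136}\right) \frac{1}{363917} = \left(- \frac{14154194621}{24295051296}\right) \frac{1}{363917} = - \frac{14154194621}{8841382182486432}$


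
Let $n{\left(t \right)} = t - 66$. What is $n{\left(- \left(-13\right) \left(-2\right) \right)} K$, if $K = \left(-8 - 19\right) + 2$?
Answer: $2300$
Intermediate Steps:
$n{\left(t \right)} = -66 + t$
$K = -25$ ($K = -27 + 2 = -25$)
$n{\left(- \left(-13\right) \left(-2\right) \right)} K = \left(-66 - \left(-13\right) \left(-2\right)\right) \left(-25\right) = \left(-66 - 26\right) \left(-25\right) = \left(-92\right) \left(-25\right) = 2300$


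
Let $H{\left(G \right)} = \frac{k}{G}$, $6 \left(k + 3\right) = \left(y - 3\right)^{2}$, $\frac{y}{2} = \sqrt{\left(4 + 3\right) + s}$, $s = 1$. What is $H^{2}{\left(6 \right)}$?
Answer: $\frac{1681}{1296} - \frac{23 \sqrt{2}}{27} \approx 0.092367$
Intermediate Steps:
$y = 4 \sqrt{2}$ ($y = 2 \sqrt{\left(4 + 3\right) + 1} = 2 \sqrt{7 + 1} = 2 \sqrt{8} = 2 \cdot 2 \sqrt{2} = 4 \sqrt{2} \approx 5.6569$)
$k = -3 + \frac{\left(-3 + 4 \sqrt{2}\right)^{2}}{6}$ ($k = -3 + \frac{\left(4 \sqrt{2} - 3\right)^{2}}{6} = -3 + \frac{\left(-3 + 4 \sqrt{2}\right)^{2}}{6} \approx -1.8235$)
$H{\left(G \right)} = \frac{\frac{23}{6} - 4 \sqrt{2}}{G}$
$H^{2}{\left(6 \right)} = \left(\frac{23 - 24 \sqrt{2}}{6 \cdot 6}\right)^{2} = \left(\frac{1}{6} \cdot \frac{1}{6} \left(23 - 24 \sqrt{2}\right)\right)^{2} = \left(\frac{23}{36} - \frac{2 \sqrt{2}}{3}\right)^{2}$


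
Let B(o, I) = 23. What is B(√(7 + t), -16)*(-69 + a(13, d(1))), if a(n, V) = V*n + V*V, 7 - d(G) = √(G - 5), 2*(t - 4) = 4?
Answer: 1541 - 1242*I ≈ 1541.0 - 1242.0*I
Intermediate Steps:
t = 6 (t = 4 + (½)*4 = 4 + 2 = 6)
d(G) = 7 - √(-5 + G) (d(G) = 7 - √(G - 5) = 7 - √(-5 + G))
a(n, V) = V² + V*n (a(n, V) = V*n + V² = V² + V*n)
B(√(7 + t), -16)*(-69 + a(13, d(1))) = 23*(-69 + (7 - √(-5 + 1))*((7 - √(-5 + 1)) + 13)) = 23*(-69 + (7 - √(-4))*((7 - √(-4)) + 13)) = 23*(-69 + (7 - 2*I)*((7 - 2*I) + 13)) = 23*(-69 + (7 - 2*I)*(20 - 2*I)) = -1587 + 23*(7 - 2*I)*(20 - 2*I)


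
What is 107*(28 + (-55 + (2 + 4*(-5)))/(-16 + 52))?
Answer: 100045/36 ≈ 2779.0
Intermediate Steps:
107*(28 + (-55 + (2 + 4*(-5)))/(-16 + 52)) = 107*(28 + (-55 + (2 - 20))/36) = 107*(28 + (-55 - 18)*(1/36)) = 107*(28 - 73*1/36) = 107*(28 - 73/36) = 107*(935/36) = 100045/36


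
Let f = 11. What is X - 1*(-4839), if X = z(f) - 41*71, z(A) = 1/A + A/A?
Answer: 21220/11 ≈ 1929.1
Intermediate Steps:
z(A) = 1 + 1/A (z(A) = 1/A + 1 = 1 + 1/A)
X = -32009/11 (X = (1 + 11)/11 - 41*71 = (1/11)*12 - 2911 = 12/11 - 2911 = -32009/11 ≈ -2909.9)
X - 1*(-4839) = -32009/11 - 1*(-4839) = -32009/11 + 4839 = 21220/11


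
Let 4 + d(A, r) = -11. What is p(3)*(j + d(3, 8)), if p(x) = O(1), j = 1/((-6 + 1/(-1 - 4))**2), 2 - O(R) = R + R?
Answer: 0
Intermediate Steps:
d(A, r) = -15 (d(A, r) = -4 - 11 = -15)
O(R) = 2 - 2*R (O(R) = 2 - (R + R) = 2 - 2*R)
j = 25/961 (j = 1/((-6 + 1/(-5))**2) = 1/((-6 - 1/5)**2) = 1/((-31/5)**2) = 1/(961/25) = 25/961 ≈ 0.026015)
p(x) = 0 (p(x) = 2 - 2*1 = 2 - 2 = 0)
p(3)*(j + d(3, 8)) = 0*(25/961 - 15) = 0*(-14390/961) = 0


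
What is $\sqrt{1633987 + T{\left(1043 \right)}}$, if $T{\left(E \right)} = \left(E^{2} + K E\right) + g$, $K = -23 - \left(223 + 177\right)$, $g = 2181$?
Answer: $2 \sqrt{570707} \approx 1510.9$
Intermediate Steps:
$K = -423$ ($K = -23 - 400 = -423$)
$T{\left(E \right)} = 2181 + E^{2} - 423 E$ ($T{\left(E \right)} = \left(E^{2} - 423 E\right) + 2181 = 2181 + E^{2} - 423 E$)
$\sqrt{1633987 + T{\left(1043 \right)}} = \sqrt{1633987 + \left(2181 + 1043^{2} - 441189\right)} = \sqrt{1633987 + \left(2181 + 1087849 - 441189\right)} = \sqrt{1633987 + 648841} = \sqrt{2282828} = 2 \sqrt{570707}$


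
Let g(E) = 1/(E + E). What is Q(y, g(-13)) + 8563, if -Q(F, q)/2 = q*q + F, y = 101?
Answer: 2826017/338 ≈ 8361.0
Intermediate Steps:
g(E) = 1/(2*E)
Q(F, q) = -2*F - 2*q² (Q(F, q) = -2*(q*q + F) = -2*(q² + F) = -2*(F + q²) = -2*F - 2*q²)
Q(y, g(-13)) + 8563 = (-2*101 - 2*((½)/(-13))²) + 8563 = (-202 - 2*((½)*(-1/13))²) + 8563 = (-202 - 2*(-1/26)²) + 8563 = (-202 - 2*1/676) + 8563 = (-202 - 1/338) + 8563 = -68277/338 + 8563 = 2826017/338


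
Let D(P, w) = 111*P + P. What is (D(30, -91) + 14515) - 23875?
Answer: -6000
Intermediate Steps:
D(P, w) = 112*P
(D(30, -91) + 14515) - 23875 = (112*30 + 14515) - 23875 = (3360 + 14515) - 23875 = 17875 - 23875 = -6000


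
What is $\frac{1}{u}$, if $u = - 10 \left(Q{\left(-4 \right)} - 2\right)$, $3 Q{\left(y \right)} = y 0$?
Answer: $\frac{1}{20} \approx 0.05$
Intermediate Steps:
$Q{\left(y \right)} = 0$ ($Q{\left(y \right)} = \frac{y 0}{3} = \frac{1}{3} \cdot 0 = 0$)
$u = 20$ ($u = - 10 \left(0 - 2\right) = \left(-10\right) \left(-2\right) = 20$)
$\frac{1}{u} = \frac{1}{20}$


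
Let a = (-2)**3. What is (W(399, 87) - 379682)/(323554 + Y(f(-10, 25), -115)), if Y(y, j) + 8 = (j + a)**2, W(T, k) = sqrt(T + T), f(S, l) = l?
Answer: -379682/338675 + sqrt(798)/338675 ≈ -1.1210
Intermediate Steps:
a = -8
W(T, k) = sqrt(2)*sqrt(T) (W(T, k) = sqrt(2*T) = sqrt(2)*sqrt(T))
Y(y, j) = -8 + (-8 + j)**2 (Y(y, j) = -8 + (j - 8)**2 = -8 + (-8 + j)**2)
(W(399, 87) - 379682)/(323554 + Y(f(-10, 25), -115)) = (sqrt(2)*sqrt(399) - 379682)/(323554 + (-8 + (-8 - 115)**2)) = (sqrt(798) - 379682)/(323554 + (-8 + (-123)**2)) = (-379682 + sqrt(798))/(323554 + (-8 + 15129)) = (-379682 + sqrt(798))/(323554 + 15121) = (-379682 + sqrt(798))/338675 = (-379682 + sqrt(798))*(1/338675) = -379682/338675 + sqrt(798)/338675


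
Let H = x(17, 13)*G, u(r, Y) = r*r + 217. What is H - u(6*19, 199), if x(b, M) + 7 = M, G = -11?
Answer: -13279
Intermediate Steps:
x(b, M) = -7 + M
u(r, Y) = 217 + r² (u(r, Y) = r² + 217 = 217 + r²)
H = -66 (H = (-7 + 13)*(-11) = 6*(-11) = -66)
H - u(6*19, 199) = -66 - (217 + (6*19)²) = -66 - (217 + 114²) = -66 - (217 + 12996) = -66 - 1*13213 = -66 - 13213 = -13279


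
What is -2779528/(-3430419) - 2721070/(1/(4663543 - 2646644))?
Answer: -18826562655105769142/3430419 ≈ -5.4881e+12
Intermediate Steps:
-2779528/(-3430419) - 2721070/(1/(4663543 - 2646644)) = -2779528*(-1/3430419) - 2721070/(1/2016899) = 2779528/3430419 - 2721070/1/2016899 = 2779528/3430419 - 2721070*2016899 = 2779528/3430419 - 5488123361930 = -18826562655105769142/3430419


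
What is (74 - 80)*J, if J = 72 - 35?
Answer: -222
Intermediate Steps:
J = 37
(74 - 80)*J = (74 - 80)*37 = -6*37 = -222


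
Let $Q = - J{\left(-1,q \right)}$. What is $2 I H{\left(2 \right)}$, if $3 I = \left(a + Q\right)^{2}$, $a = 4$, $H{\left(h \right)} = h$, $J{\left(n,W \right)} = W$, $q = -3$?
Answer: $\frac{196}{3} \approx 65.333$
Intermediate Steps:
$Q = 3$ ($Q = \left(-1\right) \left(-3\right) = 3$)
$I = \frac{49}{3}$ ($I = \frac{\left(4 + 3\right)^{2}}{3} = \frac{7^{2}}{3} = \frac{1}{3} \cdot 49 = \frac{49}{3} \approx 16.333$)
$2 I H{\left(2 \right)} = 2 \cdot \frac{49}{3} \cdot 2 = \frac{98}{3} \cdot 2 = \frac{196}{3}$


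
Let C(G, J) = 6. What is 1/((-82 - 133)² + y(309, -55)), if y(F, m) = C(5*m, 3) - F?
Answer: 1/45922 ≈ 2.1776e-5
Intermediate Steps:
y(F, m) = 6 - F
1/((-82 - 133)² + y(309, -55)) = 1/((-82 - 133)² + (6 - 1*309)) = 1/((-215)² + (6 - 309)) = 1/(46225 - 303) = 1/45922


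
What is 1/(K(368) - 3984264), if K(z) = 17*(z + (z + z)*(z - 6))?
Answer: 1/551336 ≈ 1.8138e-6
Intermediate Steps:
K(z) = 17*z + 34*z*(-6 + z) (K(z) = 17*(z + (2*z)*(-6 + z)) = 17*(z + 2*z*(-6 + z)) = 17*z + 34*z*(-6 + z))
1/(K(368) - 3984264) = 1/(17*368*(-11 + 2*368) - 3984264) = 1/(17*368*(-11 + 736) - 3984264) = 1/(17*368*725 - 3984264) = 1/(4535600 - 3984264) = 1/551336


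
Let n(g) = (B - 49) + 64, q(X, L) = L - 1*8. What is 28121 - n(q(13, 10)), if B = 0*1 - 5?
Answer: 28111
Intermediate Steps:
B = -5 (B = 0 - 5 = -5)
q(X, L) = -8 + L (q(X, L) = L - 8 = -8 + L)
n(g) = 10 (n(g) = (-5 - 49) + 64 = -54 + 64 = 10)
28121 - n(q(13, 10)) = 28121 - 1*10 = 28121 - 10 = 28111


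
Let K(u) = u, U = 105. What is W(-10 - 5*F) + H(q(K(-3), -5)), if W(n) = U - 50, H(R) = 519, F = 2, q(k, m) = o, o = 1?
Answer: 574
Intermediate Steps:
q(k, m) = 1
W(n) = 55 (W(n) = 105 - 50 = 55)
W(-10 - 5*F) + H(q(K(-3), -5)) = 55 + 519 = 574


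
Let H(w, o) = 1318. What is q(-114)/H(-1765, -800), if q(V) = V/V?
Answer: 1/1318 ≈ 0.00075873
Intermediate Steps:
q(V) = 1
q(-114)/H(-1765, -800) = 1/1318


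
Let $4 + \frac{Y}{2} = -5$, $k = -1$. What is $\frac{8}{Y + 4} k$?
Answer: $\frac{4}{7} \approx 0.57143$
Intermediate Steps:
$Y = -18$ ($Y = -8 + 2 \left(-5\right) = -8 - 10 = -18$)
$\frac{8}{Y + 4} k = \frac{8}{-18 + 4} \left(-1\right) = \frac{8}{-14} \left(-1\right) = 8 \left(- \frac{1}{14}\right) \left(-1\right) = \left(- \frac{4}{7}\right) \left(-1\right) = \frac{4}{7}$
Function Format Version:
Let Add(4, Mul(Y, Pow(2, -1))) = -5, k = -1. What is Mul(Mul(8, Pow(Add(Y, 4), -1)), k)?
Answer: Rational(4, 7) ≈ 0.57143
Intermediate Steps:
Y = -18 (Y = Add(-8, Mul(2, -5)) = Add(-8, -10) = -18)
Mul(Mul(8, Pow(Add(Y, 4), -1)), k) = Mul(Mul(8, Pow(Add(-18, 4), -1)), -1) = Mul(Mul(8, Pow(-14, -1)), -1) = Mul(Mul(8, Rational(-1, 14)), -1) = Mul(Rational(-4, 7), -1) = Rational(4, 7)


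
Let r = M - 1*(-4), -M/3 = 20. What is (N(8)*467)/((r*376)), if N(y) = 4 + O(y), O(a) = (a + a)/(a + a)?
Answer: -2335/21056 ≈ -0.11089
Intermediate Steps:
O(a) = 1 (O(a) = (2*a)/((2*a)) = (2*a)*(1/(2*a)) = 1)
M = -60 (M = -3*20 = -60)
N(y) = 5 (N(y) = 4 + 1 = 5)
r = -56 (r = -60 - 1*(-4) = -60 + 4 = -56)
(N(8)*467)/((r*376)) = (5*467)/((-56*376)) = 2335/(-21056) = 2335*(-1/21056) = -2335/21056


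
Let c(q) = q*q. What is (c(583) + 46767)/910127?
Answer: 386656/910127 ≈ 0.42484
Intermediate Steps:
c(q) = q²
(c(583) + 46767)/910127 = (583² + 46767)/910127 = (339889 + 46767)*(1/910127) = 386656*(1/910127) = 386656/910127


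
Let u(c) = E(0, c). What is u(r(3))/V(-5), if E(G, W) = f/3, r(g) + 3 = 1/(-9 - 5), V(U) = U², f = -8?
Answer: -8/75 ≈ -0.10667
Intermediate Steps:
r(g) = -43/14 (r(g) = -3 + 1/(-9 - 5) = -3 + 1/(-14) = -3 - 1/14 = -43/14)
E(G, W) = -8/3
u(c) = -8/3
u(r(3))/V(-5) = -8/(3*((-5)²)) = -8/3/25 = -8/3*1/25 = -8/75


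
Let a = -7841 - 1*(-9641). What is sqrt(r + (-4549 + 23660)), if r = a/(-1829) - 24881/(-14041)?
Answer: 6*sqrt(350124341851433622)/25680989 ≈ 138.25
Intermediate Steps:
a = 1800 (a = -7841 + 9641 = 1800)
r = 20233549/25680989 (r = 1800/(-1829) - 24881/(-14041) = 1800*(-1/1829) - 24881*(-1/14041) = -1800/1829 + 24881/14041 = 20233549/25680989 ≈ 0.78788)
sqrt(r + (-4549 + 23660)) = sqrt(20233549/25680989 + (-4549 + 23660)) = sqrt(20233549/25680989 + 19111) = sqrt(490809614328/25680989) = 6*sqrt(350124341851433622)/25680989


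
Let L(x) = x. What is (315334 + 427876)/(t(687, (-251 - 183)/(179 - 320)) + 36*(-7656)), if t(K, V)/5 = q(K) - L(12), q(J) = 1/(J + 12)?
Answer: -519503790/192697519 ≈ -2.6960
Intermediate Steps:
q(J) = 1/(12 + J)
t(K, V) = -60 + 5/(12 + K) (t(K, V) = 5*(1/(12 + K) - 1*12) = 5*(1/(12 + K) - 12) = 5*(-12 + 1/(12 + K)) = -60 + 5/(12 + K))
(315334 + 427876)/(t(687, (-251 - 183)/(179 - 320)) + 36*(-7656)) = (315334 + 427876)/(5*(-143 - 12*687)/(12 + 687) + 36*(-7656)) = 743210/(5*(-143 - 8244)/699 - 275616) = 743210/(5*(1/699)*(-8387) - 275616) = 743210/(-41935/699 - 275616) = 743210/(-192697519/699) = 743210*(-699/192697519) = -519503790/192697519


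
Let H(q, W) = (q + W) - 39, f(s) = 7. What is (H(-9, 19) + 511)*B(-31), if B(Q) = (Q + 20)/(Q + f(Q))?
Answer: 2651/12 ≈ 220.92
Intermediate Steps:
H(q, W) = -39 + W + q (H(q, W) = (W + q) - 39 = -39 + W + q)
B(Q) = (20 + Q)/(7 + Q) (B(Q) = (Q + 20)/(Q + 7) = (20 + Q)/(7 + Q))
(H(-9, 19) + 511)*B(-31) = ((-39 + 19 - 9) + 511)*((20 - 31)/(7 - 31)) = (-29 + 511)*(-11/(-24)) = 482*(-1/24*(-11)) = 482*(11/24) = 2651/12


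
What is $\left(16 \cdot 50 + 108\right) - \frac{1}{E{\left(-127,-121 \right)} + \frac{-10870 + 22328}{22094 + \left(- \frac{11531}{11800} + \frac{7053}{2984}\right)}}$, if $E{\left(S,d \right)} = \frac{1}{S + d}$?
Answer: $\frac{702742930363108}{775606073993} \approx 906.06$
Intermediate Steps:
$\left(16 \cdot 50 + 108\right) - \frac{1}{E{\left(-127,-121 \right)} + \frac{-10870 + 22328}{22094 + \left(- \frac{11531}{11800} + \frac{7053}{2984}\right)}} = \left(16 \cdot 50 + 108\right) - \frac{1}{\frac{1}{-127 - 121} + \frac{-10870 + 22328}{22094 + \left(- \frac{11531}{11800} + \frac{7053}{2984}\right)}} = \left(800 + 108\right) - \frac{1}{\frac{1}{-248} + \frac{11458}{22094 + \left(\left(-11531\right) \frac{1}{11800} + 7053 \cdot \frac{1}{2984}\right)}} = 908 - \frac{1}{- \frac{1}{248} + \frac{11458}{22094 + \left(- \frac{11531}{11800} + \frac{7053}{2984}\right)}} = 908 - \frac{1}{- \frac{1}{248} + \frac{11458}{22094 + \frac{762764}{550175}}} = 908 - \frac{1}{- \frac{1}{248} + \frac{11458}{\frac{12156329214}{550175}}} = 908 - \frac{1}{- \frac{1}{248} + 11458 \cdot \frac{550175}{12156329214}} = 908 - \frac{1}{- \frac{1}{248} + \frac{3151952575}{6078164607}} = 908 - \frac{1}{\frac{775606073993}{1507384822536}} = 908 - \frac{1507384822536}{775606073993} = \frac{702742930363108}{775606073993}$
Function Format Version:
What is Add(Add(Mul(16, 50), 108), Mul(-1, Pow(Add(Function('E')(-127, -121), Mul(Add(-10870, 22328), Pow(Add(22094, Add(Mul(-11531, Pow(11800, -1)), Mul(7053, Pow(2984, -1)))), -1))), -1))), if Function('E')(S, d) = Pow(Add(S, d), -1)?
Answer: Rational(702742930363108, 775606073993) ≈ 906.06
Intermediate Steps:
Add(Add(Mul(16, 50), 108), Mul(-1, Pow(Add(Function('E')(-127, -121), Mul(Add(-10870, 22328), Pow(Add(22094, Add(Mul(-11531, Pow(11800, -1)), Mul(7053, Pow(2984, -1)))), -1))), -1))) = Add(Add(Mul(16, 50), 108), Mul(-1, Pow(Add(Pow(Add(-127, -121), -1), Mul(Add(-10870, 22328), Pow(Add(22094, Add(Mul(-11531, Pow(11800, -1)), Mul(7053, Pow(2984, -1)))), -1))), -1))) = Add(Add(800, 108), Mul(-1, Pow(Add(Pow(-248, -1), Mul(11458, Pow(Add(22094, Add(Mul(-11531, Rational(1, 11800)), Mul(7053, Rational(1, 2984)))), -1))), -1))) = Add(908, Mul(-1, Pow(Add(Rational(-1, 248), Mul(11458, Pow(Add(22094, Add(Rational(-11531, 11800), Rational(7053, 2984))), -1))), -1))) = Add(908, Mul(-1, Pow(Add(Rational(-1, 248), Mul(11458, Pow(Add(22094, Rational(762764, 550175)), -1))), -1))) = Add(908, Mul(-1, Pow(Add(Rational(-1, 248), Mul(11458, Pow(Rational(12156329214, 550175), -1))), -1))) = Add(908, Mul(-1, Pow(Add(Rational(-1, 248), Mul(11458, Rational(550175, 12156329214))), -1))) = Add(908, Mul(-1, Pow(Add(Rational(-1, 248), Rational(3151952575, 6078164607)), -1))) = Add(908, Mul(-1, Pow(Rational(775606073993, 1507384822536), -1))) = Add(908, Mul(-1, Rational(1507384822536, 775606073993))) = Add(908, Rational(-1507384822536, 775606073993)) = Rational(702742930363108, 775606073993)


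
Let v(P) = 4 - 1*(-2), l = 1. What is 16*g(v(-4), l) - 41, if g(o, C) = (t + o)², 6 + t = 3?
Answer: 103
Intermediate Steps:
t = -3 (t = -6 + 3 = -3)
v(P) = 6 (v(P) = 4 + 2 = 6)
g(o, C) = (-3 + o)²
16*g(v(-4), l) - 41 = 16*(-3 + 6)² - 41 = 16*3² - 41 = 16*9 - 41 = 144 - 41 = 103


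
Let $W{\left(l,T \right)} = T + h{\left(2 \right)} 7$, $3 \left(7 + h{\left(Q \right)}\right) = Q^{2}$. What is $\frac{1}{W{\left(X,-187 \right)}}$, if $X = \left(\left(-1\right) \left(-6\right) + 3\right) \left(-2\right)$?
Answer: $- \frac{3}{680} \approx -0.0044118$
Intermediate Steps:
$h{\left(Q \right)} = -7 + \frac{Q^{2}}{3}$
$X = -18$ ($X = \left(6 + 3\right) \left(-2\right) = 9 \left(-2\right) = -18$)
$W{\left(l,T \right)} = - \frac{119}{3} + T$ ($W{\left(l,T \right)} = T + \left(-7 + \frac{2^{2}}{3}\right) 7 = T + \left(-7 + \frac{1}{3} \cdot 4\right) 7 = T + \left(-7 + \frac{4}{3}\right) 7 = T - \frac{119}{3} = - \frac{119}{3} + T$)
$\frac{1}{W{\left(X,-187 \right)}} = \frac{1}{- \frac{119}{3} - 187} = \frac{1}{- \frac{680}{3}} = - \frac{3}{680}$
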